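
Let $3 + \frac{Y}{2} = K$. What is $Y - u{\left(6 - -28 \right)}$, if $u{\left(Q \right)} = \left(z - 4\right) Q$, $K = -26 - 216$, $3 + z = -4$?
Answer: $-116$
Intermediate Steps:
$z = -7$ ($z = -3 - 4 = -7$)
$K = -242$ ($K = -26 - 216 = -242$)
$u{\left(Q \right)} = - 11 Q$ ($u{\left(Q \right)} = \left(-7 - 4\right) Q = - 11 Q$)
$Y = -490$ ($Y = -6 + 2 \left(-242\right) = -6 - 484 = -490$)
$Y - u{\left(6 - -28 \right)} = -490 - - 11 \left(6 - -28\right) = -490 - - 11 \left(6 + 28\right) = -490 - \left(-11\right) 34 = -490 - -374 = -490 + 374 = -116$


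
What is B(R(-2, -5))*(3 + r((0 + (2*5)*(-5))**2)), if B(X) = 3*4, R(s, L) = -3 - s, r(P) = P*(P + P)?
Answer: 150000036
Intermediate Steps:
r(P) = 2*P**2 (r(P) = P*(2*P) = 2*P**2)
B(X) = 12
B(R(-2, -5))*(3 + r((0 + (2*5)*(-5))**2)) = 12*(3 + 2*((0 + (2*5)*(-5))**2)**2) = 12*(3 + 2*((0 + 10*(-5))**2)**2) = 12*(3 + 2*((0 - 50)**2)**2) = 12*(3 + 2*((-50)**2)**2) = 12*(3 + 2*2500**2) = 12*(3 + 2*6250000) = 12*(3 + 12500000) = 12*12500003 = 150000036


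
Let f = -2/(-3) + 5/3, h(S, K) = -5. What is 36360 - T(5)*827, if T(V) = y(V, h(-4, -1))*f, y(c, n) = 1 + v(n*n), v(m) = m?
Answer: -41434/3 ≈ -13811.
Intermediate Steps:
y(c, n) = 1 + n² (y(c, n) = 1 + n*n = 1 + n²)
f = 7/3 (f = -2*(-⅓) + 5*(⅓) = ⅔ + 5/3 = 7/3 ≈ 2.3333)
T(V) = 182/3 (T(V) = (1 + (-5)²)*(7/3) = (1 + 25)*(7/3) = 26*(7/3) = 182/3)
36360 - T(5)*827 = 36360 - 182*827/3 = 36360 - 1*150514/3 = 36360 - 150514/3 = -41434/3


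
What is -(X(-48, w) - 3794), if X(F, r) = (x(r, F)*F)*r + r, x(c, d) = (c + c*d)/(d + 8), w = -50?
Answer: 144844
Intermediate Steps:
x(c, d) = (c + c*d)/(8 + d)
X(F, r) = r + F*r²*(1 + F)/(8 + F) (X(F, r) = ((r*(1 + F)/(8 + F))*F)*r + r = (F*r*(1 + F)/(8 + F))*r + r = F*r²*(1 + F)/(8 + F) + r = r + F*r²*(1 + F)/(8 + F))
-(X(-48, w) - 3794) = -(-50*(8 - 48 - 48*(-50)*(1 - 48))/(8 - 48) - 3794) = -(-50*(8 - 48 - 48*(-50)*(-47))/(-40) - 3794) = -(-50*(-1/40)*(8 - 48 - 112800) - 3794) = -(-50*(-1/40)*(-112840) - 3794) = -(-141050 - 3794) = -1*(-144844) = 144844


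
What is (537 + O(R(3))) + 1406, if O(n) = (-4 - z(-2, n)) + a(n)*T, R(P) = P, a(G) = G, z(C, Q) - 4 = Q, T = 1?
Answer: 1935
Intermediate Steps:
z(C, Q) = 4 + Q
O(n) = -8 (O(n) = (-4 - (4 + n)) + n*1 = (-4 + (-4 - n)) + n = (-8 - n) + n = -8)
(537 + O(R(3))) + 1406 = (537 - 8) + 1406 = 529 + 1406 = 1935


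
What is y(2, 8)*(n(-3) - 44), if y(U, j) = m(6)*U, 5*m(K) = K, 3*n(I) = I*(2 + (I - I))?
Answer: -552/5 ≈ -110.40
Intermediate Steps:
n(I) = 2*I/3 (n(I) = (I*(2 + (I - I)))/3 = (I*(2 + 0))/3 = (I*2)/3 = (2*I)/3 = 2*I/3)
m(K) = K/5
y(U, j) = 6*U/5 (y(U, j) = ((⅕)*6)*U = 6*U/5)
y(2, 8)*(n(-3) - 44) = ((6/5)*2)*((⅔)*(-3) - 44) = 12*(-2 - 44)/5 = (12/5)*(-46) = -552/5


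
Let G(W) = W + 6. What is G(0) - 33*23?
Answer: -753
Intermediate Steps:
G(W) = 6 + W
G(0) - 33*23 = (6 + 0) - 33*23 = 6 - 759 = -753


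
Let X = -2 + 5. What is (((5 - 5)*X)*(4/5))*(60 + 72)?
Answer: 0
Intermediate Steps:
X = 3
(((5 - 5)*X)*(4/5))*(60 + 72) = (((5 - 5)*3)*(4/5))*(60 + 72) = ((0*3)*(4*(⅕)))*132 = (0*(⅘))*132 = 0*132 = 0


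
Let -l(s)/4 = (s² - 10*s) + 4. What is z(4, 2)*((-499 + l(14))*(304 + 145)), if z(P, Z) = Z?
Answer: -663622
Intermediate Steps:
l(s) = -16 - 4*s² + 40*s (l(s) = -4*((s² - 10*s) + 4) = -4*(4 + s² - 10*s) = -16 - 4*s² + 40*s)
z(4, 2)*((-499 + l(14))*(304 + 145)) = 2*((-499 + (-16 - 4*14² + 40*14))*(304 + 145)) = 2*((-499 + (-16 - 4*196 + 560))*449) = 2*((-499 + (-16 - 784 + 560))*449) = 2*((-499 - 240)*449) = 2*(-739*449) = 2*(-331811) = -663622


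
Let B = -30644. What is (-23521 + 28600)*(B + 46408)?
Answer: 80065356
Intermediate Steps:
(-23521 + 28600)*(B + 46408) = (-23521 + 28600)*(-30644 + 46408) = 5079*15764 = 80065356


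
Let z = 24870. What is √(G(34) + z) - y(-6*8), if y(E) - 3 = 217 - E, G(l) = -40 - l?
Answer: -268 + 2*√6199 ≈ -110.53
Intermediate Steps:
y(E) = 220 - E (y(E) = 3 + (217 - E) = 220 - E)
√(G(34) + z) - y(-6*8) = √((-40 - 1*34) + 24870) - (220 - (-6)*8) = √((-40 - 34) + 24870) - (220 - 1*(-48)) = √(-74 + 24870) - (220 + 48) = √24796 - 1*268 = 2*√6199 - 268 = -268 + 2*√6199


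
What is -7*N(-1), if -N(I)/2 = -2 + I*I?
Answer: -14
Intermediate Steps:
N(I) = 4 - 2*I**2 (N(I) = -2*(-2 + I*I) = -2*(-2 + I**2) = 4 - 2*I**2)
-7*N(-1) = -7*(4 - 2*(-1)**2) = -7*(4 - 2*1) = -7*(4 - 2) = -7*2 = -14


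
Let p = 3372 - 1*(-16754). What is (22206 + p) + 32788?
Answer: 75120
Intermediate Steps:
p = 20126 (p = 3372 + 16754 = 20126)
(22206 + p) + 32788 = (22206 + 20126) + 32788 = 42332 + 32788 = 75120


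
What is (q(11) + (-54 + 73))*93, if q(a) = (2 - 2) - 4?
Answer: 1395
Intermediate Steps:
q(a) = -4 (q(a) = 0 - 4 = -4)
(q(11) + (-54 + 73))*93 = (-4 + (-54 + 73))*93 = (-4 + 19)*93 = 15*93 = 1395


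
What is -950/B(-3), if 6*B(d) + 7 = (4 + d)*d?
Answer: 570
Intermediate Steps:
B(d) = -7/6 + d*(4 + d)/6 (B(d) = -7/6 + ((4 + d)*d)/6 = -7/6 + (d*(4 + d))/6 = -7/6 + d*(4 + d)/6)
-950/B(-3) = -950/(-7/6 + (⅙)*(-3)² + (⅔)*(-3)) = -950/(-7/6 + (⅙)*9 - 2) = -950/(-7/6 + 3/2 - 2) = -950/(-5/3) = -950*(-⅗) = 570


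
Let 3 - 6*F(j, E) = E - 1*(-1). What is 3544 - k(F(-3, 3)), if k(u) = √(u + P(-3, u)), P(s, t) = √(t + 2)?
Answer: 3544 - √(-6 + 6*√66)/6 ≈ 3542.9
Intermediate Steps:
P(s, t) = √(2 + t)
F(j, E) = ⅓ - E/6 (F(j, E) = ½ - (E - 1*(-1))/6 = ½ - (E + 1)/6 = ½ - (1 + E)/6 = ½ + (-⅙ - E/6) = ⅓ - E/6)
k(u) = √(u + √(2 + u))
3544 - k(F(-3, 3)) = 3544 - √((⅓ - ⅙*3) + √(2 + (⅓ - ⅙*3))) = 3544 - √((⅓ - ½) + √(2 + (⅓ - ½))) = 3544 - √(-⅙ + √(2 - ⅙)) = 3544 - √(-⅙ + √(11/6)) = 3544 - √(-⅙ + √66/6)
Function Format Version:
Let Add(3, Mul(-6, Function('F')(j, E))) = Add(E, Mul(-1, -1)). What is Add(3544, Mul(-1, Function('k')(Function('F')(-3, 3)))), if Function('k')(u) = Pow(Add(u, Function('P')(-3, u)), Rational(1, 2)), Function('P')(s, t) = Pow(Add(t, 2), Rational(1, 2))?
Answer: Add(3544, Mul(Rational(-1, 6), Pow(Add(-6, Mul(6, Pow(66, Rational(1, 2)))), Rational(1, 2)))) ≈ 3542.9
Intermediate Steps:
Function('P')(s, t) = Pow(Add(2, t), Rational(1, 2))
Function('F')(j, E) = Add(Rational(1, 3), Mul(Rational(-1, 6), E)) (Function('F')(j, E) = Add(Rational(1, 2), Mul(Rational(-1, 6), Add(E, Mul(-1, -1)))) = Add(Rational(1, 2), Mul(Rational(-1, 6), Add(E, 1))) = Add(Rational(1, 2), Mul(Rational(-1, 6), Add(1, E))) = Add(Rational(1, 2), Add(Rational(-1, 6), Mul(Rational(-1, 6), E))) = Add(Rational(1, 3), Mul(Rational(-1, 6), E)))
Function('k')(u) = Pow(Add(u, Pow(Add(2, u), Rational(1, 2))), Rational(1, 2))
Add(3544, Mul(-1, Function('k')(Function('F')(-3, 3)))) = Add(3544, Mul(-1, Pow(Add(Add(Rational(1, 3), Mul(Rational(-1, 6), 3)), Pow(Add(2, Add(Rational(1, 3), Mul(Rational(-1, 6), 3))), Rational(1, 2))), Rational(1, 2)))) = Add(3544, Mul(-1, Pow(Add(Add(Rational(1, 3), Rational(-1, 2)), Pow(Add(2, Add(Rational(1, 3), Rational(-1, 2))), Rational(1, 2))), Rational(1, 2)))) = Add(3544, Mul(-1, Pow(Add(Rational(-1, 6), Pow(Add(2, Rational(-1, 6)), Rational(1, 2))), Rational(1, 2)))) = Add(3544, Mul(-1, Pow(Add(Rational(-1, 6), Pow(Rational(11, 6), Rational(1, 2))), Rational(1, 2)))) = Add(3544, Mul(-1, Pow(Add(Rational(-1, 6), Mul(Rational(1, 6), Pow(66, Rational(1, 2)))), Rational(1, 2))))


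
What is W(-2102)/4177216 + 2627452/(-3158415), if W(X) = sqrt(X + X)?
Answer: -2627452/3158415 + I*sqrt(1051)/2088608 ≈ -0.83189 + 1.5522e-5*I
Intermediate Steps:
W(X) = sqrt(2)*sqrt(X) (W(X) = sqrt(2*X) = sqrt(2)*sqrt(X))
W(-2102)/4177216 + 2627452/(-3158415) = (sqrt(2)*sqrt(-2102))/4177216 + 2627452/(-3158415) = (sqrt(2)*(I*sqrt(2102)))*(1/4177216) + 2627452*(-1/3158415) = (2*I*sqrt(1051))*(1/4177216) - 2627452/3158415 = I*sqrt(1051)/2088608 - 2627452/3158415 = -2627452/3158415 + I*sqrt(1051)/2088608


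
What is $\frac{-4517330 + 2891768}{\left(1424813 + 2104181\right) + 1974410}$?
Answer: $- \frac{270927}{917234} \approx -0.29537$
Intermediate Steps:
$\frac{-4517330 + 2891768}{\left(1424813 + 2104181\right) + 1974410} = - \frac{1625562}{3528994 + 1974410} = - \frac{1625562}{5503404} = \left(-1625562\right) \frac{1}{5503404} = - \frac{270927}{917234}$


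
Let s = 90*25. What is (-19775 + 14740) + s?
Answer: -2785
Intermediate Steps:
s = 2250
(-19775 + 14740) + s = (-19775 + 14740) + 2250 = -5035 + 2250 = -2785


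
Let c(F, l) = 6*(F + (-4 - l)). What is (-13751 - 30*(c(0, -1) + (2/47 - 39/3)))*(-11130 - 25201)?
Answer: 465846131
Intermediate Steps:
c(F, l) = -24 - 6*l + 6*F (c(F, l) = 6*(-4 + F - l) = -24 - 6*l + 6*F)
(-13751 - 30*(c(0, -1) + (2/47 - 39/3)))*(-11130 - 25201) = (-13751 - 30*((-24 - 6*(-1) + 6*0) + (2/47 - 39/3)))*(-11130 - 25201) = (-13751 - 30*((-24 + 6 + 0) + (2*(1/47) - 39*1/3)))*(-36331) = (-13751 - 30*(-18 + (2/47 - 13)))*(-36331) = (-13751 - 30*(-18 - 609/47))*(-36331) = (-13751 - 30*(-1455/47))*(-36331) = (-13751 + 43650/47)*(-36331) = -602647/47*(-36331) = 465846131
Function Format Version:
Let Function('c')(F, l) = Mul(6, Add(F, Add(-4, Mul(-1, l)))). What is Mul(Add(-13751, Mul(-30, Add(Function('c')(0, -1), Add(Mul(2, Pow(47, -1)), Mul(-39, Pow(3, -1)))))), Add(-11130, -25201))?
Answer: 465846131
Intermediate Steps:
Function('c')(F, l) = Add(-24, Mul(-6, l), Mul(6, F)) (Function('c')(F, l) = Mul(6, Add(-4, F, Mul(-1, l))) = Add(-24, Mul(-6, l), Mul(6, F)))
Mul(Add(-13751, Mul(-30, Add(Function('c')(0, -1), Add(Mul(2, Pow(47, -1)), Mul(-39, Pow(3, -1)))))), Add(-11130, -25201)) = Mul(Add(-13751, Mul(-30, Add(Add(-24, Mul(-6, -1), Mul(6, 0)), Add(Mul(2, Pow(47, -1)), Mul(-39, Pow(3, -1)))))), Add(-11130, -25201)) = Mul(Add(-13751, Mul(-30, Add(Add(-24, 6, 0), Add(Mul(2, Rational(1, 47)), Mul(-39, Rational(1, 3)))))), -36331) = Mul(Add(-13751, Mul(-30, Add(-18, Add(Rational(2, 47), -13)))), -36331) = Mul(Add(-13751, Mul(-30, Add(-18, Rational(-609, 47)))), -36331) = Mul(Add(-13751, Mul(-30, Rational(-1455, 47))), -36331) = Mul(Add(-13751, Rational(43650, 47)), -36331) = Mul(Rational(-602647, 47), -36331) = 465846131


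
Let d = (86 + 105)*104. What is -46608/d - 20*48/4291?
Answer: -27383046/10654553 ≈ -2.5701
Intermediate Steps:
d = 19864 (d = 191*104 = 19864)
-46608/d - 20*48/4291 = -46608/19864 - 20*48/4291 = -46608*1/19864 - 960*1/4291 = -5826/2483 - 960/4291 = -27383046/10654553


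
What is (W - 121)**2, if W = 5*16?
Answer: 1681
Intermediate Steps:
W = 80
(W - 121)**2 = (80 - 121)**2 = (-41)**2 = 1681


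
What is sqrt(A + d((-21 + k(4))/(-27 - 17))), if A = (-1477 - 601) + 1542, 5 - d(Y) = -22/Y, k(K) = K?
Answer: I*sqrt(137003)/17 ≈ 21.773*I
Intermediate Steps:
d(Y) = 5 + 22/Y (d(Y) = 5 - (-22)/Y = 5 + 22/Y)
A = -536 (A = -2078 + 1542 = -536)
sqrt(A + d((-21 + k(4))/(-27 - 17))) = sqrt(-536 + (5 + 22/(((-21 + 4)/(-27 - 17))))) = sqrt(-536 + (5 + 22/((-17/(-44))))) = sqrt(-536 + (5 + 22/((-17*(-1/44))))) = sqrt(-536 + (5 + 22/(17/44))) = sqrt(-536 + (5 + 22*(44/17))) = sqrt(-536 + (5 + 968/17)) = sqrt(-536 + 1053/17) = sqrt(-8059/17) = I*sqrt(137003)/17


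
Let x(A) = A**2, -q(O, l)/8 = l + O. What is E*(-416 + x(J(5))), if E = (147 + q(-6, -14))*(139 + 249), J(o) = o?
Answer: -46574356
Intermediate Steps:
q(O, l) = -8*O - 8*l (q(O, l) = -8*(l + O) = -8*(O + l) = -8*O - 8*l)
E = 119116 (E = (147 + (-8*(-6) - 8*(-14)))*(139 + 249) = (147 + (48 + 112))*388 = (147 + 160)*388 = 307*388 = 119116)
E*(-416 + x(J(5))) = 119116*(-416 + 5**2) = 119116*(-416 + 25) = 119116*(-391) = -46574356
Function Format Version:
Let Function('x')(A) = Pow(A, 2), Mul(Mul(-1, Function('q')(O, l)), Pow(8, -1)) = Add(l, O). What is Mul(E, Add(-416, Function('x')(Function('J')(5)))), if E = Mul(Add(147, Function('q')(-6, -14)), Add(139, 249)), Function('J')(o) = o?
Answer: -46574356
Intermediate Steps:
Function('q')(O, l) = Add(Mul(-8, O), Mul(-8, l)) (Function('q')(O, l) = Mul(-8, Add(l, O)) = Mul(-8, Add(O, l)) = Add(Mul(-8, O), Mul(-8, l)))
E = 119116 (E = Mul(Add(147, Add(Mul(-8, -6), Mul(-8, -14))), Add(139, 249)) = Mul(Add(147, Add(48, 112)), 388) = Mul(Add(147, 160), 388) = Mul(307, 388) = 119116)
Mul(E, Add(-416, Function('x')(Function('J')(5)))) = Mul(119116, Add(-416, Pow(5, 2))) = Mul(119116, Add(-416, 25)) = Mul(119116, -391) = -46574356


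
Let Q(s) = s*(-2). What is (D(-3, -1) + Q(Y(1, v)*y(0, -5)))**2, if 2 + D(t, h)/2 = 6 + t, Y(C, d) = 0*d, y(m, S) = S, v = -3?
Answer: 4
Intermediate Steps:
Y(C, d) = 0
D(t, h) = 8 + 2*t (D(t, h) = -4 + 2*(6 + t) = -4 + (12 + 2*t) = 8 + 2*t)
Q(s) = -2*s
(D(-3, -1) + Q(Y(1, v)*y(0, -5)))**2 = ((8 + 2*(-3)) - 0*(-5))**2 = ((8 - 6) - 2*0)**2 = (2 + 0)**2 = 2**2 = 4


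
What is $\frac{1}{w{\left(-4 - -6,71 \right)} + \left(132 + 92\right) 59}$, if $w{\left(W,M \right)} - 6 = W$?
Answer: $\frac{1}{13224} \approx 7.562 \cdot 10^{-5}$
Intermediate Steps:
$w{\left(W,M \right)} = 6 + W$
$\frac{1}{w{\left(-4 - -6,71 \right)} + \left(132 + 92\right) 59} = \frac{1}{\left(6 - -2\right) + \left(132 + 92\right) 59} = \frac{1}{\left(6 + \left(-4 + 6\right)\right) + 224 \cdot 59} = \frac{1}{\left(6 + 2\right) + 13216} = \frac{1}{8 + 13216} = \frac{1}{13224}$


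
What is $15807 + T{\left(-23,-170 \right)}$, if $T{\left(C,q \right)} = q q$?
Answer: $44707$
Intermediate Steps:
$T{\left(C,q \right)} = q^{2}$
$15807 + T{\left(-23,-170 \right)} = 15807 + \left(-170\right)^{2} = 15807 + 28900 = 44707$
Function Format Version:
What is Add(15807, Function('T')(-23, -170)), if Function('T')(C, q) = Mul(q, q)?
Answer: 44707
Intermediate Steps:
Function('T')(C, q) = Pow(q, 2)
Add(15807, Function('T')(-23, -170)) = Add(15807, Pow(-170, 2)) = Add(15807, 28900) = 44707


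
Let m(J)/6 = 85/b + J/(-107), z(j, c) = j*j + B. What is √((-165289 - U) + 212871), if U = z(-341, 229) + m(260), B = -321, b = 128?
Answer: I*√50095258823/856 ≈ 261.47*I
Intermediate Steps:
z(j, c) = -321 + j² (z(j, c) = j*j - 321 = j² - 321 = -321 + j²)
m(J) = 255/64 - 6*J/107 (m(J) = 6*(85/128 + J/(-107)) = 6*(85*(1/128) + J*(-1/107)) = 6*(85/128 - J/107) = 255/64 - 6*J/107)
U = 794021525/6848 (U = (-321 + (-341)²) + (255/64 - 6/107*260) = (-321 + 116281) + (255/64 - 1560/107) = 115960 - 72555/6848 = 794021525/6848 ≈ 1.1595e+5)
√((-165289 - U) + 212871) = √((-165289 - 1*794021525/6848) + 212871) = √((-165289 - 794021525/6848) + 212871) = √(-1925920597/6848 + 212871) = √(-468179989/6848) = I*√50095258823/856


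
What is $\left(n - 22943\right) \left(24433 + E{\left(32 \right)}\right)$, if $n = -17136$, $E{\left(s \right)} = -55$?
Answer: $-977045862$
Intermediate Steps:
$\left(n - 22943\right) \left(24433 + E{\left(32 \right)}\right) = \left(-17136 - 22943\right) \left(24433 - 55\right) = \left(-40079\right) 24378 = -977045862$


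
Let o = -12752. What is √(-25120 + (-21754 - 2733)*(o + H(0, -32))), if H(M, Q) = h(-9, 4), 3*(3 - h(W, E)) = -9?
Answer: √312086182 ≈ 17666.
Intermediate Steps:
h(W, E) = 6 (h(W, E) = 3 - ⅓*(-9) = 3 + 3 = 6)
H(M, Q) = 6
√(-25120 + (-21754 - 2733)*(o + H(0, -32))) = √(-25120 + (-21754 - 2733)*(-12752 + 6)) = √(-25120 - 24487*(-12746)) = √(-25120 + 312111302) = √312086182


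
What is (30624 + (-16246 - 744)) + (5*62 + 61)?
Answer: 14005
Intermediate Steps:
(30624 + (-16246 - 744)) + (5*62 + 61) = (30624 - 16990) + (310 + 61) = 13634 + 371 = 14005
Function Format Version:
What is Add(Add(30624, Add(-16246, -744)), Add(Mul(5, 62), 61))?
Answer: 14005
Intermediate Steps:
Add(Add(30624, Add(-16246, -744)), Add(Mul(5, 62), 61)) = Add(Add(30624, -16990), Add(310, 61)) = Add(13634, 371) = 14005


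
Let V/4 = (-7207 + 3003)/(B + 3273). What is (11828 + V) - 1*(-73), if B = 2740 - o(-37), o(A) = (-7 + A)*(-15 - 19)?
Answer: 53740001/4517 ≈ 11897.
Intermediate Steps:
o(A) = 238 - 34*A (o(A) = (-7 + A)*(-34) = 238 - 34*A)
B = 1244 (B = 2740 - (238 - 34*(-37)) = 2740 - (238 + 1258) = 2740 - 1*1496 = 2740 - 1496 = 1244)
V = -16816/4517 (V = 4*((-7207 + 3003)/(1244 + 3273)) = 4*(-4204/4517) = -16816/4517 ≈ -3.7228)
(11828 + V) - 1*(-73) = (11828 - 16816/4517) - 1*(-73) = 53410260/4517 + 73 = 53740001/4517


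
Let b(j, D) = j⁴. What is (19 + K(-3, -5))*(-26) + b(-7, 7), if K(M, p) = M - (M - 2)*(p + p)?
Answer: 3285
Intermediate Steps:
K(M, p) = M - 2*p*(-2 + M) (K(M, p) = M - (-2 + M)*2*p = M - 2*p*(-2 + M))
(19 + K(-3, -5))*(-26) + b(-7, 7) = (19 + (-3 + 4*(-5) - 2*(-3)*(-5)))*(-26) + (-7)⁴ = (19 + (-3 - 20 - 30))*(-26) + 2401 = (19 - 53)*(-26) + 2401 = -34*(-26) + 2401 = 884 + 2401 = 3285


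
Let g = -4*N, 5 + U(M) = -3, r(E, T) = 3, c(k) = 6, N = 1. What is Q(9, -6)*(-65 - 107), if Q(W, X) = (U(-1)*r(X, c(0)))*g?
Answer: -16512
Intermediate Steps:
U(M) = -8 (U(M) = -5 - 3 = -8)
g = -4 (g = -4*1 = -4)
Q(W, X) = 96 (Q(W, X) = -8*3*(-4) = -24*(-4) = 96)
Q(9, -6)*(-65 - 107) = 96*(-65 - 107) = 96*(-172) = -16512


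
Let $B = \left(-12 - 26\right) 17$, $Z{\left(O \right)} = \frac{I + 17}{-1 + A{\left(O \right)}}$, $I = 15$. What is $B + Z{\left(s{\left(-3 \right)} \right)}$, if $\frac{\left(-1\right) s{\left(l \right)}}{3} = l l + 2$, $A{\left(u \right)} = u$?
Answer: $- \frac{10998}{17} \approx -646.94$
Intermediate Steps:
$s{\left(l \right)} = -6 - 3 l^{2}$ ($s{\left(l \right)} = - 3 \left(l l + 2\right) = - 3 \left(l^{2} + 2\right) = - 3 \left(2 + l^{2}\right) = -6 - 3 l^{2}$)
$Z{\left(O \right)} = \frac{32}{-1 + O}$ ($Z{\left(O \right)} = \frac{15 + 17}{-1 + O} = \frac{32}{-1 + O}$)
$B = -646$ ($B = \left(-38\right) 17 = -646$)
$B + Z{\left(s{\left(-3 \right)} \right)} = -646 + \frac{32}{-1 - \left(6 + 3 \left(-3\right)^{2}\right)} = -646 + \frac{32}{-1 - 33} = -646 + \frac{32}{-34} = -646 + 32 \left(- \frac{1}{34}\right) = -646 - \frac{16}{17} = - \frac{10998}{17}$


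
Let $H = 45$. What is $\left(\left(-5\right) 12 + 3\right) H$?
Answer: $-2565$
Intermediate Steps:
$\left(\left(-5\right) 12 + 3\right) H = \left(\left(-5\right) 12 + 3\right) 45 = \left(-60 + 3\right) 45 = \left(-57\right) 45 = -2565$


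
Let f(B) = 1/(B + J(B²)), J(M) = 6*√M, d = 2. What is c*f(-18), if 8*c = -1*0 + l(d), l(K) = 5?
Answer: 1/144 ≈ 0.0069444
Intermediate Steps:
c = 5/8 (c = (-1*0 + 5)/8 = (0 + 5)/8 = (⅛)*5 = 5/8 ≈ 0.62500)
f(B) = 1/(B + 6*√(B²))
c*f(-18) = 5/(8*(-18 + 6*√((-18)²))) = 5/(8*(-18 + 6*√324)) = 5/(8*(-18 + 6*18)) = 5/(8*(-18 + 108)) = (5/8)/90 = (5/8)*(1/90) = 1/144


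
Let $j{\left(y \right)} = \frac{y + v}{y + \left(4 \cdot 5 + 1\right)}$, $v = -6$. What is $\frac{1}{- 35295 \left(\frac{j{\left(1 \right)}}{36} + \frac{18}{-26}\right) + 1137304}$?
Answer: $\frac{264}{306757921} \approx 8.6061 \cdot 10^{-7}$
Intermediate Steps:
$j{\left(y \right)} = \frac{-6 + y}{21 + y}$ ($j{\left(y \right)} = \frac{y - 6}{y + \left(4 \cdot 5 + 1\right)} = \frac{-6 + y}{y + \left(20 + 1\right)} = \frac{-6 + y}{y + 21} = \frac{-6 + y}{21 + y}$)
$\frac{1}{- 35295 \left(\frac{j{\left(1 \right)}}{36} + \frac{18}{-26}\right) + 1137304} = \frac{1}{- 35295 \left(\frac{\frac{1}{21 + 1} \left(-6 + 1\right)}{36} + \frac{18}{-26}\right) + 1137304} = \frac{1}{- 35295 \left(\frac{1}{22} \left(-5\right) \frac{1}{36} + 18 \left(- \frac{1}{26}\right)\right) + 1137304} = \frac{1}{- 35295 \left(\frac{1}{22} \left(-5\right) \frac{1}{36} - \frac{9}{13}\right) + 1137304} = \frac{1}{- 35295 \left(\left(- \frac{5}{22}\right) \frac{1}{36} - \frac{9}{13}\right) + 1137304} = \frac{1}{- 35295 \left(- \frac{5}{792} - \frac{9}{13}\right) + 1137304} = \frac{1}{\left(-35295\right) \left(- \frac{7193}{10296}\right) + 1137304} = \frac{1}{\frac{6509665}{264} + 1137304} = \frac{1}{\frac{306757921}{264}} = \frac{264}{306757921}$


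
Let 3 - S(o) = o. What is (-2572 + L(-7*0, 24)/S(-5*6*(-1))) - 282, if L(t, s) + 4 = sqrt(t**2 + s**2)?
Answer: -77078/27 ≈ -2854.7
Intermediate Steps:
L(t, s) = -4 + sqrt(s**2 + t**2) (L(t, s) = -4 + sqrt(t**2 + s**2) = -4 + sqrt(s**2 + t**2))
S(o) = 3 - o
(-2572 + L(-7*0, 24)/S(-5*6*(-1))) - 282 = (-2572 + (-4 + sqrt(24**2 + (-7*0)**2))/(3 - (-5*6)*(-1))) - 282 = (-2572 + (-4 + sqrt(576 + 0**2))/(3 - (-30)*(-1))) - 282 = (-2572 + (-4 + sqrt(576 + 0))/(3 - 1*30)) - 282 = (-2572 + (-4 + sqrt(576))/(3 - 30)) - 282 = (-2572 + (-4 + 24)/(-27)) - 282 = (-2572 + 20*(-1/27)) - 282 = (-2572 - 20/27) - 282 = -69464/27 - 282 = -77078/27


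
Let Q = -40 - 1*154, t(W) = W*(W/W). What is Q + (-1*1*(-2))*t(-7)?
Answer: -208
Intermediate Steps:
t(W) = W (t(W) = W*1 = W)
Q = -194 (Q = -40 - 154 = -194)
Q + (-1*1*(-2))*t(-7) = -194 + (-1*1*(-2))*(-7) = -194 - 1*(-2)*(-7) = -194 + 2*(-7) = -194 - 14 = -208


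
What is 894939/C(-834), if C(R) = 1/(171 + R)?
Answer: -593344557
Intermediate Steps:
894939/C(-834) = 894939/(1/(171 - 834)) = 894939/(1/(-663)) = 894939/(-1/663) = 894939*(-663) = -593344557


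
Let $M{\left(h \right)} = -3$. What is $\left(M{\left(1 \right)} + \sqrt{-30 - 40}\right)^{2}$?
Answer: $\left(3 - i \sqrt{70}\right)^{2} \approx -61.0 - 50.2 i$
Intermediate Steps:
$\left(M{\left(1 \right)} + \sqrt{-30 - 40}\right)^{2} = \left(-3 + \sqrt{-30 - 40}\right)^{2} = \left(-3 + \sqrt{-70}\right)^{2} = \left(-3 + i \sqrt{70}\right)^{2}$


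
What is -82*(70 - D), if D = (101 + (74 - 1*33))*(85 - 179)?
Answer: -1100276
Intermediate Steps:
D = -13348 (D = (101 + (74 - 33))*(-94) = (101 + 41)*(-94) = 142*(-94) = -13348)
-82*(70 - D) = -82*(70 - 1*(-13348)) = -82*(70 + 13348) = -82*13418 = -1100276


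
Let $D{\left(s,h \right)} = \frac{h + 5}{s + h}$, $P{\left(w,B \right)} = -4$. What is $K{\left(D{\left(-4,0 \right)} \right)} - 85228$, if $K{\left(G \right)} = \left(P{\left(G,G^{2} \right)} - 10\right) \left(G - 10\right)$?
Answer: $- \frac{170141}{2} \approx -85071.0$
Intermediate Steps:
$D{\left(s,h \right)} = \frac{5 + h}{h + s}$
$K{\left(G \right)} = 140 - 14 G$ ($K{\left(G \right)} = \left(-4 - 10\right) \left(G - 10\right) = - 14 \left(-10 + G\right) = 140 - 14 G$)
$K{\left(D{\left(-4,0 \right)} \right)} - 85228 = \left(140 - 14 \frac{5 + 0}{0 - 4}\right) - 85228 = \left(140 - 14 \frac{1}{-4} \cdot 5\right) - 85228 = \left(140 - 14 \left(\left(- \frac{1}{4}\right) 5\right)\right) - 85228 = \left(140 - - \frac{35}{2}\right) - 85228 = \left(140 + \frac{35}{2}\right) - 85228 = \frac{315}{2} - 85228 = - \frac{170141}{2}$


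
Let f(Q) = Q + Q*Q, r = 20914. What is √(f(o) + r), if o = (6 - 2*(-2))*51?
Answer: 2*√70381 ≈ 530.59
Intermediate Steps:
o = 510 (o = (6 + 4)*51 = 10*51 = 510)
f(Q) = Q + Q²
√(f(o) + r) = √(510*(1 + 510) + 20914) = √(510*511 + 20914) = √(260610 + 20914) = √281524 = 2*√70381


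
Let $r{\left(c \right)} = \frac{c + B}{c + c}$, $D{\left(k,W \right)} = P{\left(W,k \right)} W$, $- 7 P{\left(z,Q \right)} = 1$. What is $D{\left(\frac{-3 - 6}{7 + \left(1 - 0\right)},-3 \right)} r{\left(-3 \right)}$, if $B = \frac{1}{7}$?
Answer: $\frac{10}{49} \approx 0.20408$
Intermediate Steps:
$P{\left(z,Q \right)} = - \frac{1}{7}$ ($P{\left(z,Q \right)} = \left(- \frac{1}{7}\right) 1 = - \frac{1}{7}$)
$B = \frac{1}{7} \approx 0.14286$
$D{\left(k,W \right)} = - \frac{W}{7}$
$r{\left(c \right)} = \frac{\frac{1}{7} + c}{2 c}$ ($r{\left(c \right)} = \frac{c + \frac{1}{7}}{c + c} = \frac{\frac{1}{7} + c}{2 c}$)
$D{\left(\frac{-3 - 6}{7 + \left(1 - 0\right)},-3 \right)} r{\left(-3 \right)} = \left(- \frac{1}{7}\right) \left(-3\right) \frac{1 + 7 \left(-3\right)}{14 \left(-3\right)} = \frac{3 \cdot \frac{1}{14} \left(- \frac{1}{3}\right) \left(1 - 21\right)}{7} = \frac{3 \cdot \frac{1}{14} \left(- \frac{1}{3}\right) \left(-20\right)}{7} = \frac{3}{7} \cdot \frac{10}{21} = \frac{10}{49}$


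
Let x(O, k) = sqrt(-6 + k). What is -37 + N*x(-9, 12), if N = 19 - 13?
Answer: -37 + 6*sqrt(6) ≈ -22.303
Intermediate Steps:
N = 6
-37 + N*x(-9, 12) = -37 + 6*sqrt(-6 + 12) = -37 + 6*sqrt(6)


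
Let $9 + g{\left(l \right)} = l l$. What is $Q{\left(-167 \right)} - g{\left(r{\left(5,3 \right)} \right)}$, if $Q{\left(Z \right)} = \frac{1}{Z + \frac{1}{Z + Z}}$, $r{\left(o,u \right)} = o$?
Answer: $- \frac{892798}{55779} \approx -16.006$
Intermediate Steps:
$Q{\left(Z \right)} = \frac{1}{Z + \frac{1}{2 Z}}$
$g{\left(l \right)} = -9 + l^{2}$ ($g{\left(l \right)} = -9 + l l = -9 + l^{2}$)
$Q{\left(-167 \right)} - g{\left(r{\left(5,3 \right)} \right)} = 2 \left(-167\right) \frac{1}{1 + 2 \left(-167\right)^{2}} - \left(-9 + 5^{2}\right) = 2 \left(-167\right) \frac{1}{1 + 2 \cdot 27889} - \left(-9 + 25\right) = 2 \left(-167\right) \frac{1}{1 + 55778} - 16 = 2 \left(-167\right) \frac{1}{55779} - 16 = - \frac{334}{55779} - 16 = - \frac{892798}{55779}$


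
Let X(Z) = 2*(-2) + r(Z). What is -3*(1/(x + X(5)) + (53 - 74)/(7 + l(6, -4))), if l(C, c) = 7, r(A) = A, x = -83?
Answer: 186/41 ≈ 4.5366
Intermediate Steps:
X(Z) = -4 + Z (X(Z) = 2*(-2) + Z = -4 + Z)
-3*(1/(x + X(5)) + (53 - 74)/(7 + l(6, -4))) = -3*(1/(-83 + (-4 + 5)) + (53 - 74)/(7 + 7)) = -3*(1/(-83 + 1) - 21/14) = -3*(1/(-82) - 21*1/14) = -3*(-1/82 - 3/2) = -3*(-62/41) = 186/41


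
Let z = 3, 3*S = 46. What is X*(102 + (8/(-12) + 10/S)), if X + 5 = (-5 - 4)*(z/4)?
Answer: -330739/276 ≈ -1198.3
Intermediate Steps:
S = 46/3 (S = (⅓)*46 = 46/3 ≈ 15.333)
X = -47/4 (X = -5 + (-5 - 4)*(3/4) = -5 - 27/4 = -47/4 ≈ -11.750)
X*(102 + (8/(-12) + 10/S)) = -47*(102 + (8/(-12) + 10/(46/3)))/4 = -47*(102 + (8*(-1/12) + 10*(3/46)))/4 = -47*(102 + (-⅔ + 15/23))/4 = -47*(102 - 1/69)/4 = -47/4*7037/69 = -330739/276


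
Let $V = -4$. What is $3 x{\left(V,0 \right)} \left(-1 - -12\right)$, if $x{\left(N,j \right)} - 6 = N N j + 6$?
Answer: $396$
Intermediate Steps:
$x{\left(N,j \right)} = 12 + j N^{2}$ ($x{\left(N,j \right)} = 6 + \left(N N j + 6\right) = 6 + \left(N^{2} j + 6\right) = 6 + \left(j N^{2} + 6\right) = 6 + \left(6 + j N^{2}\right) = 12 + j N^{2}$)
$3 x{\left(V,0 \right)} \left(-1 - -12\right) = 3 \left(12 + 0 \left(-4\right)^{2}\right) \left(-1 - -12\right) = 3 \left(12 + 0 \cdot 16\right) \left(-1 + 12\right) = 3 \left(12 + 0\right) 11 = 3 \cdot 12 \cdot 11 = 36 \cdot 11 = 396$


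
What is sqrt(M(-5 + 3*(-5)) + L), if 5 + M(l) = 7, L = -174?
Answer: 2*I*sqrt(43) ≈ 13.115*I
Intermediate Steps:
M(l) = 2 (M(l) = -5 + 7 = 2)
sqrt(M(-5 + 3*(-5)) + L) = sqrt(2 - 174) = sqrt(-172) = 2*I*sqrt(43)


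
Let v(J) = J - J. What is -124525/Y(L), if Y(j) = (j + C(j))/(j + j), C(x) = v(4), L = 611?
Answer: -249050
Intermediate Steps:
v(J) = 0
C(x) = 0
Y(j) = ½ (Y(j) = (j + 0)/(j + j) = j/((2*j)) = j*(1/(2*j)) = ½)
-124525/Y(L) = -124525/½ = -124525*2 = -249050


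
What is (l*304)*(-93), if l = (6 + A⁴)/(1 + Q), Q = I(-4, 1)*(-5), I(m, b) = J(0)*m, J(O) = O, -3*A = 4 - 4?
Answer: -169632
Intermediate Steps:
A = 0 (A = -(4 - 4)/3 = -⅓*0 = 0)
I(m, b) = 0 (I(m, b) = 0*m = 0)
Q = 0 (Q = 0*(-5) = 0)
l = 6 (l = (6 + 0⁴)/(1 + 0) = (6 + 0)/1 = 6*1 = 6)
(l*304)*(-93) = (6*304)*(-93) = 1824*(-93) = -169632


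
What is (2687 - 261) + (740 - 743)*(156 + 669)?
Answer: -49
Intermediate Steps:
(2687 - 261) + (740 - 743)*(156 + 669) = 2426 - 3*825 = 2426 - 2475 = -49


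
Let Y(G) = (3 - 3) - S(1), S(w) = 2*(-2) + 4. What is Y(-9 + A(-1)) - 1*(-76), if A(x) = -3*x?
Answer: 76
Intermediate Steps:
S(w) = 0 (S(w) = -4 + 4 = 0)
Y(G) = 0 (Y(G) = (3 - 3) - 1*0 = 0 + 0 = 0)
Y(-9 + A(-1)) - 1*(-76) = 0 - 1*(-76) = 0 + 76 = 76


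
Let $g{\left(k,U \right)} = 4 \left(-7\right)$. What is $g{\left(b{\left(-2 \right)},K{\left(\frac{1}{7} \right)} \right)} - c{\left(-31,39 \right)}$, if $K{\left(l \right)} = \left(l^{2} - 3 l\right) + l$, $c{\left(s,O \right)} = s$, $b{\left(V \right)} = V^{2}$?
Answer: $3$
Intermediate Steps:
$K{\left(l \right)} = l^{2} - 2 l$
$g{\left(k,U \right)} = -28$
$g{\left(b{\left(-2 \right)},K{\left(\frac{1}{7} \right)} \right)} - c{\left(-31,39 \right)} = -28 - -31 = -28 + 31 = 3$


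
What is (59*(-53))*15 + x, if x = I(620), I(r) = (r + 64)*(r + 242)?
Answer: 542703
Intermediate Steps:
I(r) = (64 + r)*(242 + r)
x = 589608 (x = 15488 + 620² + 306*620 = 15488 + 384400 + 189720 = 589608)
(59*(-53))*15 + x = (59*(-53))*15 + 589608 = -3127*15 + 589608 = -46905 + 589608 = 542703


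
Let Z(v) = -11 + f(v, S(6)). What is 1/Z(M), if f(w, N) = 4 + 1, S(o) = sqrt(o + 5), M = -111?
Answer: -1/6 ≈ -0.16667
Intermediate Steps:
S(o) = sqrt(5 + o)
f(w, N) = 5
Z(v) = -6 (Z(v) = -11 + 5 = -6)
1/Z(M) = 1/(-6) = -1/6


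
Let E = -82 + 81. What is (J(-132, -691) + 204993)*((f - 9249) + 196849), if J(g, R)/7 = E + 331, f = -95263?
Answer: 19141737111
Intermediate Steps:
E = -1
J(g, R) = 2310 (J(g, R) = 7*(-1 + 331) = 7*330 = 2310)
(J(-132, -691) + 204993)*((f - 9249) + 196849) = (2310 + 204993)*((-95263 - 9249) + 196849) = 207303*(-104512 + 196849) = 207303*92337 = 19141737111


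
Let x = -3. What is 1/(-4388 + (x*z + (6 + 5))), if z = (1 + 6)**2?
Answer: -1/4524 ≈ -0.00022104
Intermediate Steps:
z = 49 (z = 7**2 = 49)
1/(-4388 + (x*z + (6 + 5))) = 1/(-4388 + (-3*49 + (6 + 5))) = 1/(-4388 + (-147 + 11)) = 1/(-4388 - 136) = 1/(-4524) = -1/4524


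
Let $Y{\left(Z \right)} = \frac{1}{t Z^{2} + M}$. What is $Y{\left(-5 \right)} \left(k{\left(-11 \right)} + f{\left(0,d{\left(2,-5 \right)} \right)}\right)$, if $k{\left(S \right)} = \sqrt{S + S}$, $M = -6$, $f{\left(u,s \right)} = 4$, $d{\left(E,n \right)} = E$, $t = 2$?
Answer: $\frac{1}{11} + \frac{i \sqrt{22}}{44} \approx 0.090909 + 0.1066 i$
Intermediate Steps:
$k{\left(S \right)} = \sqrt{2} \sqrt{S}$ ($k{\left(S \right)} = \sqrt{2 S} = \sqrt{2} \sqrt{S}$)
$Y{\left(Z \right)} = \frac{1}{-6 + 2 Z^{2}}$ ($Y{\left(Z \right)} = \frac{1}{2 Z^{2} - 6} = \frac{1}{-6 + 2 Z^{2}}$)
$Y{\left(-5 \right)} \left(k{\left(-11 \right)} + f{\left(0,d{\left(2,-5 \right)} \right)}\right) = \frac{1}{2 \left(-3 + \left(-5\right)^{2}\right)} \left(\sqrt{2} \sqrt{-11} + 4\right) = \frac{1}{2 \left(-3 + 25\right)} \left(\sqrt{2} i \sqrt{11} + 4\right) = \frac{1}{2 \cdot 22} \left(i \sqrt{22} + 4\right) = \frac{1}{2} \cdot \frac{1}{22} \left(4 + i \sqrt{22}\right) = \frac{4 + i \sqrt{22}}{44} = \frac{1}{11} + \frac{i \sqrt{22}}{44}$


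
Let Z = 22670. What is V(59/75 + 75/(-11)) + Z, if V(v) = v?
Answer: 18697774/825 ≈ 22664.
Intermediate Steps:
V(59/75 + 75/(-11)) + Z = (59/75 + 75/(-11)) + 22670 = (59*(1/75) + 75*(-1/11)) + 22670 = (59/75 - 75/11) + 22670 = -4976/825 + 22670 = 18697774/825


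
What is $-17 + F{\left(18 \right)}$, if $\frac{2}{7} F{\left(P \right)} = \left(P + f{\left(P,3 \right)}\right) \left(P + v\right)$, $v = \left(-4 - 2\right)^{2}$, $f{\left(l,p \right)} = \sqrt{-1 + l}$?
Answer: $3385 + 189 \sqrt{17} \approx 4164.3$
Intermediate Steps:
$v = 36$ ($v = \left(-6\right)^{2} = 36$)
$F{\left(P \right)} = \frac{7 \left(36 + P\right) \left(P + \sqrt{-1 + P}\right)}{2}$ ($F{\left(P \right)} = \frac{7 \left(P + \sqrt{-1 + P}\right) \left(P + 36\right)}{2} = \frac{7 \left(P + \sqrt{-1 + P}\right) \left(36 + P\right)}{2} = \frac{7 \left(36 + P\right) \left(P + \sqrt{-1 + P}\right)}{2}$)
$-17 + F{\left(18 \right)} = -17 + \left(126 \cdot 18 + 126 \sqrt{-1 + 18} + \frac{7 \cdot 18^{2}}{2} + \frac{7}{2} \cdot 18 \sqrt{-1 + 18}\right) = -17 + \left(2268 + 126 \sqrt{17} + \frac{7}{2} \cdot 324 + \frac{7}{2} \cdot 18 \sqrt{17}\right) = -17 + \left(2268 + 126 \sqrt{17} + 1134 + 63 \sqrt{17}\right) = -17 + \left(3402 + 189 \sqrt{17}\right) = 3385 + 189 \sqrt{17}$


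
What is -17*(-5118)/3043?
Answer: 5118/179 ≈ 28.592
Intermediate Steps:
-17*(-5118)/3043 = 87006*(1/3043) = 5118/179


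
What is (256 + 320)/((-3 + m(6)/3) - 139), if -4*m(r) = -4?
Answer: -1728/425 ≈ -4.0659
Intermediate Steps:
m(r) = 1 (m(r) = -1/4*(-4) = 1)
(256 + 320)/((-3 + m(6)/3) - 139) = (256 + 320)/((-3 + 1/3) - 139) = 576/((-3 + 1*(1/3)) - 139) = 576/((-3 + 1/3) - 139) = 576/(-8/3 - 139) = 576/(-425/3) = 576*(-3/425) = -1728/425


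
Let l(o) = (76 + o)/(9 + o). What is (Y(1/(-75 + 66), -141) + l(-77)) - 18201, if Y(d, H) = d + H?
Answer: -11225363/612 ≈ -18342.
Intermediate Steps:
l(o) = (76 + o)/(9 + o)
Y(d, H) = H + d
(Y(1/(-75 + 66), -141) + l(-77)) - 18201 = ((-141 + 1/(-75 + 66)) + (76 - 77)/(9 - 77)) - 18201 = ((-141 + 1/(-9)) - 1/(-68)) - 18201 = ((-141 - ⅑) - 1/68*(-1)) - 18201 = (-1270/9 + 1/68) - 18201 = -86351/612 - 18201 = -11225363/612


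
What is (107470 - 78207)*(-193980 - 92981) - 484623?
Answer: -8397824366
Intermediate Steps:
(107470 - 78207)*(-193980 - 92981) - 484623 = 29263*(-286961) - 484623 = -8397339743 - 484623 = -8397824366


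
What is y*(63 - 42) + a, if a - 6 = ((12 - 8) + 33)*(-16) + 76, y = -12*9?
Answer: -2778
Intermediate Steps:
y = -108
a = -510 (a = 6 + (((12 - 8) + 33)*(-16) + 76) = 6 + ((4 + 33)*(-16) + 76) = 6 + (37*(-16) + 76) = 6 + (-592 + 76) = 6 - 516 = -510)
y*(63 - 42) + a = -108*(63 - 42) - 510 = -108*21 - 510 = -2268 - 510 = -2778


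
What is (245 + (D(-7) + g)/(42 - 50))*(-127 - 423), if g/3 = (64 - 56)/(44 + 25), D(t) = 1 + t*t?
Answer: -6039275/46 ≈ -1.3129e+5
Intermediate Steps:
D(t) = 1 + t**2
g = 8/23 (g = 3*((64 - 56)/(44 + 25)) = 3*(8/69) = 8/23 ≈ 0.34783)
(245 + (D(-7) + g)/(42 - 50))*(-127 - 423) = (245 + ((1 + (-7)**2) + 8/23)/(42 - 50))*(-127 - 423) = (245 + ((1 + 49) + 8/23)/(-8))*(-550) = (245 + (50 + 8/23)*(-1/8))*(-550) = (245 + (1158/23)*(-1/8))*(-550) = (245 - 579/92)*(-550) = (21961/92)*(-550) = -6039275/46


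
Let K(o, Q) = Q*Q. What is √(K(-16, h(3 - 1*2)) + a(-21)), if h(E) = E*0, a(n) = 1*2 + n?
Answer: I*√19 ≈ 4.3589*I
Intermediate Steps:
a(n) = 2 + n
h(E) = 0
K(o, Q) = Q²
√(K(-16, h(3 - 1*2)) + a(-21)) = √(0² + (2 - 21)) = √(0 - 19) = √(-19) = I*√19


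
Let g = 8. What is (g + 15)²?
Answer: 529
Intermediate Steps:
(g + 15)² = (8 + 15)² = 23² = 529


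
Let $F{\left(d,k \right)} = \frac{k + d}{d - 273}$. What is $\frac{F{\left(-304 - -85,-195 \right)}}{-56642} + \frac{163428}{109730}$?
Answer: $\frac{379528654131}{254828393060} \approx 1.4893$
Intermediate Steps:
$F{\left(d,k \right)} = \frac{d + k}{-273 + d}$
$\frac{F{\left(-304 - -85,-195 \right)}}{-56642} + \frac{163428}{109730} = \frac{\frac{1}{-273 - 219} \left(\left(-304 - -85\right) - 195\right)}{-56642} + \frac{163428}{109730} = \frac{\left(-304 + 85\right) - 195}{-273 + \left(-304 + 85\right)} \left(- \frac{1}{56642}\right) + 163428 \cdot \frac{1}{109730} = \frac{-219 - 195}{-273 - 219} \left(- \frac{1}{56642}\right) + \frac{81714}{54865} = \frac{1}{-492} \left(-414\right) \left(- \frac{1}{56642}\right) + \frac{81714}{54865} = \left(- \frac{1}{492}\right) \left(-414\right) \left(- \frac{1}{56642}\right) + \frac{81714}{54865} = \frac{69}{82} \left(- \frac{1}{56642}\right) + \frac{81714}{54865} = - \frac{69}{4644644} + \frac{81714}{54865} = \frac{379528654131}{254828393060}$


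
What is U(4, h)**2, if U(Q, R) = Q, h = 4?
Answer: 16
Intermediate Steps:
U(4, h)**2 = 4**2 = 16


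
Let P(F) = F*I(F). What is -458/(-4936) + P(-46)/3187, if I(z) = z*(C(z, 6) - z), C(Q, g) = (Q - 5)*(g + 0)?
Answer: -1357065057/7865516 ≈ -172.53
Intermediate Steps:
C(Q, g) = g*(-5 + Q) (C(Q, g) = (-5 + Q)*g = g*(-5 + Q))
I(z) = z*(-30 + 5*z) (I(z) = z*(6*(-5 + z) - z) = z*((-30 + 6*z) - z) = z*(-30 + 5*z))
P(F) = 5*F²*(-6 + F) (P(F) = F*(5*F*(-6 + F)) = 5*F²*(-6 + F))
-458/(-4936) + P(-46)/3187 = -458/(-4936) + (5*(-46)²*(-6 - 46))/3187 = -458*(-1/4936) + (5*2116*(-52))*(1/3187) = 229/2468 - 550160*1/3187 = 229/2468 - 550160/3187 = -1357065057/7865516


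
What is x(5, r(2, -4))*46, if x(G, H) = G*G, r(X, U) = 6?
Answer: 1150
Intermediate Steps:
x(G, H) = G²
x(5, r(2, -4))*46 = 5²*46 = 25*46 = 1150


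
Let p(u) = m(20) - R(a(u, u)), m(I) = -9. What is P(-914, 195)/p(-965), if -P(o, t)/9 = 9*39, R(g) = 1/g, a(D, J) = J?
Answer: 234495/668 ≈ 351.04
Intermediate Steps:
R(g) = 1/g
P(o, t) = -3159 (P(o, t) = -81*39 = -9*351 = -3159)
p(u) = -9 - 1/u
P(-914, 195)/p(-965) = -3159/(-9 - 1/(-965)) = -3159/(-9 - 1*(-1/965)) = -3159/(-9 + 1/965) = -3159/(-8684/965) = -3159*(-965/8684) = 234495/668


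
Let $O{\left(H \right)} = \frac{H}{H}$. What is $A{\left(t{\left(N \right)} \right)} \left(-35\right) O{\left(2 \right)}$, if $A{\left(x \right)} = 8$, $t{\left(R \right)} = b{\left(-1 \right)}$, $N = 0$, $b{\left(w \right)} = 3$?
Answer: $-280$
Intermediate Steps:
$t{\left(R \right)} = 3$
$O{\left(H \right)} = 1$
$A{\left(t{\left(N \right)} \right)} \left(-35\right) O{\left(2 \right)} = 8 \left(-35\right) 1 = \left(-280\right) 1 = -280$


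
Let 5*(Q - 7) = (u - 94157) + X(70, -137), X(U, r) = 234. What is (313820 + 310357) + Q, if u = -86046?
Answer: 2940951/5 ≈ 5.8819e+5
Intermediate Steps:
Q = -179934/5 (Q = 7 + ((-86046 - 94157) + 234)/5 = 7 + (-180203 + 234)/5 = 7 + (⅕)*(-179969) = 7 - 179969/5 = -179934/5 ≈ -35987.)
(313820 + 310357) + Q = (313820 + 310357) - 179934/5 = 624177 - 179934/5 = 2940951/5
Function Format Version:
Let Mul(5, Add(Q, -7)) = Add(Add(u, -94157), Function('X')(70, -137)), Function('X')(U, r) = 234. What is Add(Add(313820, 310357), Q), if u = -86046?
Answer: Rational(2940951, 5) ≈ 5.8819e+5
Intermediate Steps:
Q = Rational(-179934, 5) (Q = Add(7, Mul(Rational(1, 5), Add(Add(-86046, -94157), 234))) = Add(7, Mul(Rational(1, 5), Add(-180203, 234))) = Add(7, Mul(Rational(1, 5), -179969)) = Add(7, Rational(-179969, 5)) = Rational(-179934, 5) ≈ -35987.)
Add(Add(313820, 310357), Q) = Add(Add(313820, 310357), Rational(-179934, 5)) = Add(624177, Rational(-179934, 5)) = Rational(2940951, 5)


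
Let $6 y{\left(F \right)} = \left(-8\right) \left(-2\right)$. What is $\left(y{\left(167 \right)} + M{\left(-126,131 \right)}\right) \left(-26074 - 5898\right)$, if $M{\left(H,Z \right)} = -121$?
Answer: $\frac{11350060}{3} \approx 3.7834 \cdot 10^{6}$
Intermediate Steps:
$y{\left(F \right)} = \frac{8}{3}$ ($y{\left(F \right)} = \frac{\left(-8\right) \left(-2\right)}{6} = \frac{1}{6} \cdot 16 = \frac{8}{3}$)
$\left(y{\left(167 \right)} + M{\left(-126,131 \right)}\right) \left(-26074 - 5898\right) = \left(\frac{8}{3} - 121\right) \left(-26074 - 5898\right) = \left(- \frac{355}{3}\right) \left(-31972\right) = \frac{11350060}{3}$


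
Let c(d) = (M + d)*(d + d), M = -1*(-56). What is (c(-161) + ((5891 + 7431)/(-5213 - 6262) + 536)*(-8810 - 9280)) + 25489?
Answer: -817354837/85 ≈ -9.6159e+6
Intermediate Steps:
M = 56
c(d) = 2*d*(56 + d) (c(d) = (56 + d)*(d + d) = (56 + d)*(2*d) = 2*d*(56 + d))
(c(-161) + ((5891 + 7431)/(-5213 - 6262) + 536)*(-8810 - 9280)) + 25489 = (2*(-161)*(56 - 161) + ((5891 + 7431)/(-5213 - 6262) + 536)*(-8810 - 9280)) + 25489 = (2*(-161)*(-105) + (13322/(-11475) + 536)*(-18090)) + 25489 = (33810 + (13322*(-1/11475) + 536)*(-18090)) + 25489 = (33810 + (-13322/11475 + 536)*(-18090)) + 25489 = (33810 + (6137278/11475)*(-18090)) + 25489 = (33810 - 822395252/85) + 25489 = -819521402/85 + 25489 = -817354837/85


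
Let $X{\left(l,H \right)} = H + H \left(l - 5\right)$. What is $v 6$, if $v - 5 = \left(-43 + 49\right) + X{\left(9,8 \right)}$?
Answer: $306$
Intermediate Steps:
$X{\left(l,H \right)} = H + H \left(-5 + l\right)$
$v = 51$ ($v = 5 + \left(\left(-43 + 49\right) + 8 \left(-4 + 9\right)\right) = 5 + \left(6 + 8 \cdot 5\right) = 5 + \left(6 + 40\right) = 5 + 46 = 51$)
$v 6 = 51 \cdot 6 = 306$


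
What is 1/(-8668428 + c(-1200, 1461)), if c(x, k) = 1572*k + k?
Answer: -1/6370275 ≈ -1.5698e-7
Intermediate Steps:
c(x, k) = 1573*k
1/(-8668428 + c(-1200, 1461)) = 1/(-8668428 + 1573*1461) = 1/(-8668428 + 2298153) = 1/(-6370275) = -1/6370275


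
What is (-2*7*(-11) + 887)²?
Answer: 1083681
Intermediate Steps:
(-2*7*(-11) + 887)² = (-14*(-11) + 887)² = (154 + 887)² = 1041² = 1083681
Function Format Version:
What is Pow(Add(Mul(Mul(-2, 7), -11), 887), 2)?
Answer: 1083681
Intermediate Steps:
Pow(Add(Mul(Mul(-2, 7), -11), 887), 2) = Pow(Add(Mul(-14, -11), 887), 2) = Pow(Add(154, 887), 2) = Pow(1041, 2) = 1083681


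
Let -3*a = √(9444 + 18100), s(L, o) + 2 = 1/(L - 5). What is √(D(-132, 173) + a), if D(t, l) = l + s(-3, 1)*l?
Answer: √(-28026 - 96*√6886)/12 ≈ 15.81*I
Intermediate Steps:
s(L, o) = -2 + 1/(-5 + L) (s(L, o) = -2 + 1/(L - 5) = -2 + 1/(-5 + L))
D(t, l) = -9*l/8 (D(t, l) = l + ((11 - 2*(-3))/(-5 - 3))*l = l + ((11 + 6)/(-8))*l = l + (-⅛*17)*l = l - 17*l/8 = -9*l/8)
a = -2*√6886/3 (a = -√(9444 + 18100)/3 = -2*√6886/3 ≈ -55.321)
√(D(-132, 173) + a) = √(-9/8*173 - 2*√6886/3) = √(-1557/8 - 2*√6886/3)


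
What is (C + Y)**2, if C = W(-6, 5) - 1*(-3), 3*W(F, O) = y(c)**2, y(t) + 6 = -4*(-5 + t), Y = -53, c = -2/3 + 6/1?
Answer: 749956/729 ≈ 1028.7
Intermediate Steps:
c = 16/3 (c = -2*1/3 + 6*1 = -2/3 + 6 = 16/3 ≈ 5.3333)
y(t) = 14 - 4*t (y(t) = -6 - 4*(-5 + t) = -6 + (20 - 4*t) = 14 - 4*t)
W(F, O) = 484/27 (W(F, O) = (14 - 4*16/3)**2/3 = (14 - 64/3)**2/3 = (-22/3)**2/3 = (1/3)*(484/9) = 484/27)
C = 565/27 (C = 484/27 - 1*(-3) = 484/27 + 3 = 565/27 ≈ 20.926)
(C + Y)**2 = (565/27 - 53)**2 = (-866/27)**2 = 749956/729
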